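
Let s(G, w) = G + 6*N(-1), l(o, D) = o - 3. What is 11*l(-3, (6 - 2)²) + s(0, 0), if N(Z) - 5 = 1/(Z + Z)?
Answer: -39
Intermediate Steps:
N(Z) = 5 + 1/(2*Z) (N(Z) = 5 + 1/(Z + Z) = 5 + 1/(2*Z))
l(o, D) = -3 + o
s(G, w) = 27 + G (s(G, w) = G + 6*(5 + (½)/(-1)) = G + 6*(5 + (½)*(-1)) = G + 6*(5 - ½) = G + 6*(9/2) = G + 27 = 27 + G)
11*l(-3, (6 - 2)²) + s(0, 0) = 11*(-3 - 3) + (27 + 0) = 11*(-6) + 27 = -66 + 27 = -39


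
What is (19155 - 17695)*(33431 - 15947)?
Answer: 25526640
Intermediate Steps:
(19155 - 17695)*(33431 - 15947) = 1460*17484 = 25526640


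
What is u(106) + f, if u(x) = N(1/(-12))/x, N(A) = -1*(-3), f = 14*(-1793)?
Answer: -2660809/106 ≈ -25102.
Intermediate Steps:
f = -25102
N(A) = 3
u(x) = 3/x
u(106) + f = 3/106 - 25102 = -2660809/106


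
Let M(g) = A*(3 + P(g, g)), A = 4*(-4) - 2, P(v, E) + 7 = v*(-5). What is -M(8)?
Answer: -792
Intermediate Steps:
P(v, E) = -7 - 5*v (P(v, E) = -7 + v*(-5) = -7 - 5*v)
A = -18 (A = -16 - 2 = -18)
M(g) = 72 + 90*g (M(g) = -18*(3 + (-7 - 5*g)) = -18*(-4 - 5*g) = 72 + 90*g)
-M(8) = -(72 + 90*8) = -(72 + 720) = -1*792 = -792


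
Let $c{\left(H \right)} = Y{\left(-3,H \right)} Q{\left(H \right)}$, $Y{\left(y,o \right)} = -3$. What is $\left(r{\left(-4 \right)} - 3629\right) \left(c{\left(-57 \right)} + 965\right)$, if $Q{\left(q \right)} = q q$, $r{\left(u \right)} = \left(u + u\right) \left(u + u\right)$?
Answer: $31307830$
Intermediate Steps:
$r{\left(u \right)} = 4 u^{2}$ ($r{\left(u \right)} = 2 u 2 u = 4 u^{2}$)
$Q{\left(q \right)} = q^{2}$
$c{\left(H \right)} = - 3 H^{2}$
$\left(r{\left(-4 \right)} - 3629\right) \left(c{\left(-57 \right)} + 965\right) = \left(4 \left(-4\right)^{2} - 3629\right) \left(- 3 \left(-57\right)^{2} + 965\right) = \left(4 \cdot 16 - 3629\right) \left(\left(-3\right) 3249 + 965\right) = \left(64 - 3629\right) \left(-9747 + 965\right) = \left(-3565\right) \left(-8782\right) = 31307830$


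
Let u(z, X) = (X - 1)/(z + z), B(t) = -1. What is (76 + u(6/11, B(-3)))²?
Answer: 198025/36 ≈ 5500.7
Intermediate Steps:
u(z, X) = (-1 + X)/(2*z) (u(z, X) = (-1 + X)/((2*z)) = (-1 + X)*(1/(2*z)) = (-1 + X)/(2*z))
(76 + u(6/11, B(-3)))² = (76 + (-1 - 1)/(2*((6/11))))² = (76 + (½)*(-2)/(6*(1/11)))² = (76 + (½)*(-2)/(6/11))² = (76 + (½)*(11/6)*(-2))² = (76 - 11/6)² = (445/6)² = 198025/36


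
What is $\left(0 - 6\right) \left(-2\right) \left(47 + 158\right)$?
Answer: $2460$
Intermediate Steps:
$\left(0 - 6\right) \left(-2\right) \left(47 + 158\right) = \left(-6\right) \left(-2\right) 205 = 12 \cdot 205 = 2460$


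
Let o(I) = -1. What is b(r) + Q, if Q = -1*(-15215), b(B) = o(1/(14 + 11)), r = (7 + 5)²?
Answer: 15214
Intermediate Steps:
r = 144 (r = 12² = 144)
b(B) = -1
Q = 15215
b(r) + Q = -1 + 15215 = 15214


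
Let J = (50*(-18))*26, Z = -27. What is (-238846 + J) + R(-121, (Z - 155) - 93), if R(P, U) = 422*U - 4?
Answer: -378300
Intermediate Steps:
R(P, U) = -4 + 422*U
J = -23400 (J = -900*26 = -23400)
(-238846 + J) + R(-121, (Z - 155) - 93) = (-238846 - 23400) + (-4 + 422*((-27 - 155) - 93)) = -262246 + (-4 + 422*(-182 - 93)) = -262246 + (-4 + 422*(-275)) = -262246 + (-4 - 116050) = -262246 - 116054 = -378300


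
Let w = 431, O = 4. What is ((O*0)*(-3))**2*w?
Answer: 0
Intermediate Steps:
((O*0)*(-3))**2*w = ((4*0)*(-3))**2*431 = (0*(-3))**2*431 = 0**2*431 = 0*431 = 0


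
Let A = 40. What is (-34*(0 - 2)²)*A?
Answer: -5440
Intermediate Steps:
(-34*(0 - 2)²)*A = -34*(0 - 2)²*40 = -34*(-2)²*40 = -34*4*40 = -136*40 = -5440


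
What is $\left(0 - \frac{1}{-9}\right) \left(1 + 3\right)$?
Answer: $\frac{4}{9} \approx 0.44444$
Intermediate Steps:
$\left(0 - \frac{1}{-9}\right) \left(1 + 3\right) = \left(0 - - \frac{1}{9}\right) 4 = \left(0 + \frac{1}{9}\right) 4 = \frac{1}{9} \cdot 4 = \frac{4}{9}$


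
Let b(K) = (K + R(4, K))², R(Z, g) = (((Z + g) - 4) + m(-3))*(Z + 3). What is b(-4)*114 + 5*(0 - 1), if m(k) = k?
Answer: 320221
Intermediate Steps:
R(Z, g) = (3 + Z)*(-7 + Z + g) (R(Z, g) = (((Z + g) - 4) - 3)*(Z + 3) = ((-4 + Z + g) - 3)*(3 + Z) = (-7 + Z + g)*(3 + Z) = (3 + Z)*(-7 + Z + g))
b(K) = (-21 + 8*K)² (b(K) = (K + (-21 + 4² - 4*4 + 3*K + 4*K))² = (K + (-21 + 16 - 16 + 3*K + 4*K))² = (K + (-21 + 7*K))² = (-21 + 8*K)²)
b(-4)*114 + 5*(0 - 1) = (-21 + 8*(-4))²*114 + 5*(0 - 1) = (-21 - 32)²*114 + 5*(-1) = (-53)²*114 - 5 = 2809*114 - 5 = 320226 - 5 = 320221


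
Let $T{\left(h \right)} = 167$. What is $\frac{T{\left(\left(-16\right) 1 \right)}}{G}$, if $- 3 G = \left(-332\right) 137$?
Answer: $\frac{501}{45484} \approx 0.011015$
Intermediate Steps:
$G = \frac{45484}{3}$ ($G = - \frac{\left(-332\right) 137}{3} = \left(- \frac{1}{3}\right) \left(-45484\right) = \frac{45484}{3} \approx 15161.0$)
$\frac{T{\left(\left(-16\right) 1 \right)}}{G} = \frac{167}{\frac{45484}{3}} = 167 \cdot \frac{3}{45484} = \frac{501}{45484}$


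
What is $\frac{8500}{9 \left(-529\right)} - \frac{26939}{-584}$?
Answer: $\frac{123292579}{2780424} \approx 44.343$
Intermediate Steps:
$\frac{8500}{9 \left(-529\right)} - \frac{26939}{-584} = \frac{8500}{-4761} - - \frac{26939}{584} = 8500 \left(- \frac{1}{4761}\right) + \frac{26939}{584} = - \frac{8500}{4761} + \frac{26939}{584} = \frac{123292579}{2780424}$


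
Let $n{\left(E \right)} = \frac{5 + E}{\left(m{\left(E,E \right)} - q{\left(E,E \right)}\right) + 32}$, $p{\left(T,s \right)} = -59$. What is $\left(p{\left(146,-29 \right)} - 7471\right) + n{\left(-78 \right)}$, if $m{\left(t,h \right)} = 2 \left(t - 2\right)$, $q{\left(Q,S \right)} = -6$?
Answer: $- \frac{918587}{122} \approx -7529.4$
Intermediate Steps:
$m{\left(t,h \right)} = -4 + 2 t$ ($m{\left(t,h \right)} = 2 \left(-2 + t\right) = -4 + 2 t$)
$n{\left(E \right)} = \frac{5 + E}{34 + 2 E}$ ($n{\left(E \right)} = \frac{5 + E}{\left(\left(-4 + 2 E\right) - -6\right) + 32} = \frac{5 + E}{\left(\left(-4 + 2 E\right) + 6\right) + 32} = \frac{5 + E}{\left(2 + 2 E\right) + 32} = \frac{5 + E}{34 + 2 E}$)
$\left(p{\left(146,-29 \right)} - 7471\right) + n{\left(-78 \right)} = \left(-59 - 7471\right) + \frac{5 - 78}{2 \left(17 - 78\right)} = -7530 + \frac{1}{2} \frac{1}{-61} \left(-73\right) = -7530 + \frac{1}{2} \left(- \frac{1}{61}\right) \left(-73\right) = -7530 + \frac{73}{122} = - \frac{918587}{122}$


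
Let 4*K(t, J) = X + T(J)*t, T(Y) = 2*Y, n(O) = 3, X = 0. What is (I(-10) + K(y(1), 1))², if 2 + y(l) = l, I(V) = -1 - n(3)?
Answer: 81/4 ≈ 20.250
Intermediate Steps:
I(V) = -4 (I(V) = -1 - 1*3 = -1 - 3 = -4)
y(l) = -2 + l
K(t, J) = J*t/2 (K(t, J) = (0 + (2*J)*t)/4 = (0 + 2*J*t)/4 = (2*J*t)/4 = J*t/2)
(I(-10) + K(y(1), 1))² = (-4 + (½)*1*(-2 + 1))² = (-4 + (½)*1*(-1))² = (-4 - ½)² = (-9/2)² = 81/4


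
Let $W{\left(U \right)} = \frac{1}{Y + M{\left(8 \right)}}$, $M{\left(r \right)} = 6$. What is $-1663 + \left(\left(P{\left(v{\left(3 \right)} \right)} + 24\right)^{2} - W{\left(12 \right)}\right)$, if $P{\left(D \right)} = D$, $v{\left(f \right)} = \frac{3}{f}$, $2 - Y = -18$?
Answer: $- \frac{26989}{26} \approx -1038.0$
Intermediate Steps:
$Y = 20$ ($Y = 2 - -18 = 2 + 18 = 20$)
$W{\left(U \right)} = \frac{1}{26}$ ($W{\left(U \right)} = \frac{1}{20 + 6} = \frac{1}{26}$)
$-1663 + \left(\left(P{\left(v{\left(3 \right)} \right)} + 24\right)^{2} - W{\left(12 \right)}\right) = -1663 + \left(\left(\frac{3}{3} + 24\right)^{2} - \frac{1}{26}\right) = -1663 - \left(\frac{1}{26} - \left(3 \cdot \frac{1}{3} + 24\right)^{2}\right) = -1663 - \left(\frac{1}{26} - \left(1 + 24\right)^{2}\right) = -1663 - \left(\frac{1}{26} - 25^{2}\right) = -1663 + \left(625 - \frac{1}{26}\right) = -1663 + \frac{16249}{26} = - \frac{26989}{26}$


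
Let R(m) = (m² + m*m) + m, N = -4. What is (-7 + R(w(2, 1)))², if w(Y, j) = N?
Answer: 441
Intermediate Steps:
w(Y, j) = -4
R(m) = m + 2*m² (R(m) = (m² + m²) + m = 2*m² + m = m + 2*m²)
(-7 + R(w(2, 1)))² = (-7 - 4*(1 + 2*(-4)))² = (-7 - 4*(1 - 8))² = (-7 - 4*(-7))² = (-7 + 28)² = 21² = 441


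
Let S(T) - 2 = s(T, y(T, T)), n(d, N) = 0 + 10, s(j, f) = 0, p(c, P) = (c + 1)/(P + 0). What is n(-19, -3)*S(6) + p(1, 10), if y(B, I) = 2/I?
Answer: 101/5 ≈ 20.200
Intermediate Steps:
p(c, P) = (1 + c)/P
n(d, N) = 10
S(T) = 2 (S(T) = 2 + 0 = 2)
n(-19, -3)*S(6) + p(1, 10) = 10*2 + (1 + 1)/10 = 20 + (⅒)*2 = 20 + ⅕ = 101/5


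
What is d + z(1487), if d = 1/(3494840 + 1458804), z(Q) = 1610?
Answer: 7975366841/4953644 ≈ 1610.0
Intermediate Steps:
d = 1/4953644 ≈ 2.0187e-7
d + z(1487) = 1/4953644 + 1610 = 7975366841/4953644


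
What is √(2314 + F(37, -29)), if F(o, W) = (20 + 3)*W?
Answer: 3*√183 ≈ 40.583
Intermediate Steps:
F(o, W) = 23*W
√(2314 + F(37, -29)) = √(2314 + 23*(-29)) = √(2314 - 667) = √1647 = 3*√183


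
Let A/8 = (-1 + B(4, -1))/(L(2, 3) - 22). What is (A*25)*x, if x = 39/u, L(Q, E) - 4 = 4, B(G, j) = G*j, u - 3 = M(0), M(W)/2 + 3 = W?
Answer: -6500/7 ≈ -928.57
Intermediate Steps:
M(W) = -6 + 2*W
u = -3 (u = 3 + (-6 + 2*0) = 3 + (-6 + 0) = 3 - 6 = -3)
L(Q, E) = 8 (L(Q, E) = 4 + 4 = 8)
A = 20/7 (A = 8*((-1 + 4*(-1))/(8 - 22)) = 8*((-1 - 4)/(-14)) = 8*(-5*(-1/14)) = 8*(5/14) = 20/7 ≈ 2.8571)
x = -13 (x = 39/(-3) = 39*(-1/3) = -13)
(A*25)*x = ((20/7)*25)*(-13) = (500/7)*(-13) = -6500/7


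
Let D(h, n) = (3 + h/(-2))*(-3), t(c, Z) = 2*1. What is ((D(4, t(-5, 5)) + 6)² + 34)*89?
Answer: 3827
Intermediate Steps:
t(c, Z) = 2
D(h, n) = -9 + 3*h/2 (D(h, n) = (3 + h*(-½))*(-3) = (3 - h/2)*(-3) = -9 + 3*h/2)
((D(4, t(-5, 5)) + 6)² + 34)*89 = (((-9 + (3/2)*4) + 6)² + 34)*89 = (((-9 + 6) + 6)² + 34)*89 = ((-3 + 6)² + 34)*89 = (3² + 34)*89 = (9 + 34)*89 = 43*89 = 3827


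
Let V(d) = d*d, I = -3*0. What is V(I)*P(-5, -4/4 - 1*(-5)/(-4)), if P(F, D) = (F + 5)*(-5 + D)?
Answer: 0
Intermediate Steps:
P(F, D) = (-5 + D)*(5 + F) (P(F, D) = (5 + F)*(-5 + D) = (-5 + D)*(5 + F))
I = 0
V(d) = d²
V(I)*P(-5, -4/4 - 1*(-5)/(-4)) = 0²*(-25 - 5*(-5) + 5*(-4/4 - 1*(-5)/(-4)) + (-4/4 - 1*(-5)/(-4))*(-5)) = 0*(-25 + 25 + 5*(-4*¼ + 5*(-¼)) + (-4*¼ + 5*(-¼))*(-5)) = 0*(-25 + 25 + 5*(-1 - 5/4) + (-1 - 5/4)*(-5)) = 0*(-25 + 25 + 5*(-9/4) - 9/4*(-5)) = 0*(-25 + 25 - 45/4 + 45/4) = 0*0 = 0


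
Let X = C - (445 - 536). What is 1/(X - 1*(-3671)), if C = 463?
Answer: 1/4225 ≈ 0.00023669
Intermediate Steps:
X = 554 (X = 463 - (445 - 536) = 463 - 1*(-91) = 463 + 91 = 554)
1/(X - 1*(-3671)) = 1/(554 - 1*(-3671)) = 1/(554 + 3671) = 1/4225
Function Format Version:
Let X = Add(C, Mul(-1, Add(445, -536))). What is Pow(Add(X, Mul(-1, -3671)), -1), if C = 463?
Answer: Rational(1, 4225) ≈ 0.00023669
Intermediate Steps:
X = 554 (X = Add(463, Mul(-1, Add(445, -536))) = Add(463, Mul(-1, -91)) = Add(463, 91) = 554)
Pow(Add(X, Mul(-1, -3671)), -1) = Pow(Add(554, Mul(-1, -3671)), -1) = Pow(Add(554, 3671), -1) = Pow(4225, -1) = Rational(1, 4225)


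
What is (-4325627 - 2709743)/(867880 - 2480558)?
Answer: 3517685/806339 ≈ 4.3625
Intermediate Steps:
(-4325627 - 2709743)/(867880 - 2480558) = -7035370/(-1612678) = -7035370*(-1/1612678) = 3517685/806339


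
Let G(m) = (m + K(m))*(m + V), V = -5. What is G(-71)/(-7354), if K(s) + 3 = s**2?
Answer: 188746/3677 ≈ 51.332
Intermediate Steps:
K(s) = -3 + s**2
G(m) = (-5 + m)*(-3 + m + m**2) (G(m) = (m + (-3 + m**2))*(m - 5) = (-3 + m + m**2)*(-5 + m) = (-5 + m)*(-3 + m + m**2))
G(-71)/(-7354) = (15 + (-71)**3 - 8*(-71) - 4*(-71)**2)/(-7354) = (15 - 357911 + 568 - 4*5041)*(-1/7354) = (15 - 357911 + 568 - 20164)*(-1/7354) = -377492*(-1/7354) = 188746/3677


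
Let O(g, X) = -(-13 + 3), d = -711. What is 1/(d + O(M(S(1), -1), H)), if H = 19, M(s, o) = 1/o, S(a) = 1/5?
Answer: -1/701 ≈ -0.0014265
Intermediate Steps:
S(a) = ⅕
O(g, X) = 10 (O(g, X) = -1*(-10) = 10)
1/(d + O(M(S(1), -1), H)) = 1/(-711 + 10) = 1/(-701) = -1/701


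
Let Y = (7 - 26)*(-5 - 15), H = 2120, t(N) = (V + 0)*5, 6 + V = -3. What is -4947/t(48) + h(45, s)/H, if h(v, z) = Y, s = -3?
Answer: 175079/1590 ≈ 110.11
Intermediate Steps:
V = -9 (V = -6 - 3 = -9)
t(N) = -45 (t(N) = (-9 + 0)*5 = -9*5 = -45)
Y = 380 (Y = -19*(-20) = 380)
h(v, z) = 380
-4947/t(48) + h(45, s)/H = -4947/(-45) + 380/2120 = -4947*(-1/45) + 380*(1/2120) = 1649/15 + 19/106 = 175079/1590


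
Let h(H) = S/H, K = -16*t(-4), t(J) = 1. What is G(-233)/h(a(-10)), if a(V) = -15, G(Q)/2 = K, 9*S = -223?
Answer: -4320/223 ≈ -19.372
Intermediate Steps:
S = -223/9 (S = (1/9)*(-223) = -223/9 ≈ -24.778)
K = -16 (K = -16*1 = -16)
G(Q) = -32 (G(Q) = 2*(-16) = -32)
h(H) = -223/(9*H)
G(-233)/h(a(-10)) = -32/((-223/9/(-15))) = -32/((-223/9*(-1/15))) = -32/223/135 = -32*135/223 = -4320/223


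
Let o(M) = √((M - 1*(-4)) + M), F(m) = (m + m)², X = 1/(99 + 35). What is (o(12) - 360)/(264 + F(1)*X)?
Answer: -2412/1769 + 67*√7/8845 ≈ -1.3434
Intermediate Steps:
X = 1/134 ≈ 0.0074627
F(m) = 4*m² (F(m) = (2*m)² = 4*m²)
o(M) = √(4 + 2*M) (o(M) = √((M + 4) + M) = √((4 + M) + M) = √(4 + 2*M))
(o(12) - 360)/(264 + F(1)*X) = (√(4 + 2*12) - 360)/(264 + (4*1²)*(1/134)) = (√(4 + 24) - 360)/(264 + (4*1)*(1/134)) = (√28 - 360)/(264 + 4*(1/134)) = (2*√7 - 360)/(264 + 2/67) = (-360 + 2*√7)/(17690/67) = (-360 + 2*√7)*(67/17690) = -2412/1769 + 67*√7/8845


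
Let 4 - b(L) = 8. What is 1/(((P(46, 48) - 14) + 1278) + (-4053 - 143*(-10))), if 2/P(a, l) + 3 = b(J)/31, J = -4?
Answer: -97/131885 ≈ -0.00073549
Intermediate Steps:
b(L) = -4 (b(L) = 4 - 1*8 = 4 - 8 = -4)
P(a, l) = -62/97 (P(a, l) = 2/(-3 - 4/31) = 2/(-97/31) = 2*(-31/97) = -62/97)
1/(((P(46, 48) - 14) + 1278) + (-4053 - 143*(-10))) = 1/(((-62/97 - 14) + 1278) + (-4053 - 143*(-10))) = 1/((-1420/97 + 1278) + (-4053 + 1430)) = 1/(122546/97 - 2623) = 1/(-131885/97) = -97/131885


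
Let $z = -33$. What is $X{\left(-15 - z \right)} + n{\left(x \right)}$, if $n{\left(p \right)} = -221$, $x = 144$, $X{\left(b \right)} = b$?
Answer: $-203$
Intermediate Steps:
$X{\left(-15 - z \right)} + n{\left(x \right)} = \left(-15 - -33\right) - 221 = \left(-15 + 33\right) - 221 = 18 - 221 = -203$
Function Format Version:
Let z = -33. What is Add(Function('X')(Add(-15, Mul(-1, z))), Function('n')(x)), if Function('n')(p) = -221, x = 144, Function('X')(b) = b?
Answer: -203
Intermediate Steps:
Add(Function('X')(Add(-15, Mul(-1, z))), Function('n')(x)) = Add(Add(-15, Mul(-1, -33)), -221) = Add(Add(-15, 33), -221) = Add(18, -221) = -203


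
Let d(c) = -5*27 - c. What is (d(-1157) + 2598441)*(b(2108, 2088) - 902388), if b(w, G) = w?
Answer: -2340244549640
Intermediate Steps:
d(c) = -135 - c
(d(-1157) + 2598441)*(b(2108, 2088) - 902388) = ((-135 - 1*(-1157)) + 2598441)*(2108 - 902388) = ((-135 + 1157) + 2598441)*(-900280) = (1022 + 2598441)*(-900280) = 2599463*(-900280) = -2340244549640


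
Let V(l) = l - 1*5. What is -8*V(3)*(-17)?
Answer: -272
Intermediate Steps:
V(l) = -5 + l (V(l) = l - 5 = -5 + l)
-8*V(3)*(-17) = -8*(-5 + 3)*(-17) = -8*(-2)*(-17) = 16*(-17) = -272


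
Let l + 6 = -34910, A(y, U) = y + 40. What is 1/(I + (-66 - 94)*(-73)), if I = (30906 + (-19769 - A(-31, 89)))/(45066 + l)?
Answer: 5075/59281564 ≈ 8.5608e-5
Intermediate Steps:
A(y, U) = 40 + y
l = -34916 (l = -6 - 34910 = -34916)
I = 5564/5075 (I = (30906 + (-19769 - (40 - 31)))/(45066 - 34916) = (30906 + (-19769 - 1*9))/10150 = (30906 + (-19769 - 9))*(1/10150) = (30906 - 19778)*(1/10150) = 11128*(1/10150) = 5564/5075 ≈ 1.0964)
1/(I + (-66 - 94)*(-73)) = 1/(5564/5075 + (-66 - 94)*(-73)) = 1/(5564/5075 - 160*(-73)) = 1/(5564/5075 + 11680) = 1/(59281564/5075) = 5075/59281564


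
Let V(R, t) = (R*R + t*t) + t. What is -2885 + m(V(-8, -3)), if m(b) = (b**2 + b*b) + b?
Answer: 6985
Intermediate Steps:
V(R, t) = t + R**2 + t**2 (V(R, t) = (R**2 + t**2) + t = t + R**2 + t**2)
m(b) = b + 2*b**2 (m(b) = (b**2 + b**2) + b = 2*b**2 + b = b + 2*b**2)
-2885 + m(V(-8, -3)) = -2885 + (-3 + (-8)**2 + (-3)**2)*(1 + 2*(-3 + (-8)**2 + (-3)**2)) = -2885 + (-3 + 64 + 9)*(1 + 2*(-3 + 64 + 9)) = -2885 + 70*(1 + 2*70) = -2885 + 70*(1 + 140) = -2885 + 70*141 = -2885 + 9870 = 6985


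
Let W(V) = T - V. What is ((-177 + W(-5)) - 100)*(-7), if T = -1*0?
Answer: 1904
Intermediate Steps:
T = 0
W(V) = -V (W(V) = 0 - V = -V)
((-177 + W(-5)) - 100)*(-7) = ((-177 - 1*(-5)) - 100)*(-7) = ((-177 + 5) - 100)*(-7) = (-172 - 100)*(-7) = -272*(-7) = 1904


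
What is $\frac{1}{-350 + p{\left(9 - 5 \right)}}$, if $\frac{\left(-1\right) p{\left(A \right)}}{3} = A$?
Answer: $- \frac{1}{362} \approx -0.0027624$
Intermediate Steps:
$p{\left(A \right)} = - 3 A$
$\frac{1}{-350 + p{\left(9 - 5 \right)}} = \frac{1}{-350 - 3 \left(9 - 5\right)} = \frac{1}{-350 - 12} = \frac{1}{-362} = - \frac{1}{362}$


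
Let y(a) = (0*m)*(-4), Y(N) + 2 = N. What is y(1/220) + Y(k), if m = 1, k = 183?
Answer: 181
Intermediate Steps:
Y(N) = -2 + N
y(a) = 0 (y(a) = (0*1)*(-4) = 0*(-4) = 0)
y(1/220) + Y(k) = 0 + (-2 + 183) = 0 + 181 = 181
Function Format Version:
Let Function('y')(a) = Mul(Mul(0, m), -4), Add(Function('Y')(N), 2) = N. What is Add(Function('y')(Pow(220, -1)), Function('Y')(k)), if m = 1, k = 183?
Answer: 181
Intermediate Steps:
Function('Y')(N) = Add(-2, N)
Function('y')(a) = 0 (Function('y')(a) = Mul(Mul(0, 1), -4) = Mul(0, -4) = 0)
Add(Function('y')(Pow(220, -1)), Function('Y')(k)) = Add(0, Add(-2, 183)) = Add(0, 181) = 181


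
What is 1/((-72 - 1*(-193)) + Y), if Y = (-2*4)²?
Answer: 1/185 ≈ 0.0054054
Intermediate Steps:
Y = 64 (Y = (-8)² = 64)
1/((-72 - 1*(-193)) + Y) = 1/((-72 - 1*(-193)) + 64) = 1/((-72 + 193) + 64) = 1/(121 + 64) = 1/185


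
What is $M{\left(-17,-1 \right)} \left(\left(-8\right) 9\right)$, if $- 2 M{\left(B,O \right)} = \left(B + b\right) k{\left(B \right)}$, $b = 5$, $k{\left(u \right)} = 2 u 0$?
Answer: $0$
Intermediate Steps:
$k{\left(u \right)} = 0$
$M{\left(B,O \right)} = 0$ ($M{\left(B,O \right)} = - \frac{\left(B + 5\right) 0}{2} = - \frac{\left(5 + B\right) 0}{2} = \left(- \frac{1}{2}\right) 0 = 0$)
$M{\left(-17,-1 \right)} \left(\left(-8\right) 9\right) = 0 \left(\left(-8\right) 9\right) = 0 \left(-72\right) = 0$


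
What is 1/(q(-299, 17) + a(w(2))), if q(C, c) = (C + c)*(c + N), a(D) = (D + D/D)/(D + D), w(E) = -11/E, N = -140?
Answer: 22/763101 ≈ 2.8830e-5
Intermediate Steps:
a(D) = (1 + D)/(2*D) (a(D) = (D + 1)/((2*D)) = (1 + D)*(1/(2*D)) = (1 + D)/(2*D))
q(C, c) = (-140 + c)*(C + c) (q(C, c) = (C + c)*(c - 140) = (C + c)*(-140 + c) = (-140 + c)*(C + c))
1/(q(-299, 17) + a(w(2))) = 1/((17² - 140*(-299) - 140*17 - 299*17) + (1 - 11/2)/(2*((-11/2)))) = 1/((289 + 41860 - 2380 - 5083) + (1 - 11*½)/(2*((-11*½)))) = 1/(34686 + (1 - 11/2)/(2*(-11/2))) = 1/(34686 + (½)*(-2/11)*(-9/2)) = 1/(34686 + 9/22) = 1/(763101/22) = 22/763101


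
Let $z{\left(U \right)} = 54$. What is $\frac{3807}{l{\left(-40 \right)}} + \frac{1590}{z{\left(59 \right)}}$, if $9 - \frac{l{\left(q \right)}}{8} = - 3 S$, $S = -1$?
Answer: $\frac{15661}{144} \approx 108.76$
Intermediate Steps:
$l{\left(q \right)} = 48$ ($l{\left(q \right)} = 72 - 8 \left(\left(-3\right) \left(-1\right)\right) = 72 - 24 = 48$)
$\frac{3807}{l{\left(-40 \right)}} + \frac{1590}{z{\left(59 \right)}} = \frac{3807}{48} + \frac{1590}{54} = 3807 \cdot \frac{1}{48} + 1590 \cdot \frac{1}{54} = \frac{1269}{16} + \frac{265}{9} = \frac{15661}{144}$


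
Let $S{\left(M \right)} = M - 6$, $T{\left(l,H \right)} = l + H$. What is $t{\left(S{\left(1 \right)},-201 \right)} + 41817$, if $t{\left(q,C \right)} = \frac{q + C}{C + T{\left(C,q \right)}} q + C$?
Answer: $\frac{16936682}{407} \approx 41614.0$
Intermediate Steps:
$T{\left(l,H \right)} = H + l$
$S{\left(M \right)} = -6 + M$
$t{\left(q,C \right)} = C + \frac{q \left(C + q\right)}{q + 2 C}$ ($t{\left(q,C \right)} = \frac{q + C}{C + \left(q + C\right)} q + C = \frac{C + q}{C + \left(C + q\right)} q + C = \frac{C + q}{q + 2 C} q + C = \frac{q \left(C + q\right)}{q + 2 C} + C = C + \frac{q \left(C + q\right)}{q + 2 C}$)
$t{\left(S{\left(1 \right)},-201 \right)} + 41817 = \frac{\left(-6 + 1\right)^{2} + 2 \left(-201\right)^{2} + 2 \left(-201\right) \left(-6 + 1\right)}{\left(-6 + 1\right) + 2 \left(-201\right)} + 41817 = \frac{\left(-5\right)^{2} + 2 \cdot 40401 + 2 \left(-201\right) \left(-5\right)}{-5 - 402} + 41817 = \frac{25 + 80802 + 2010}{-407} + 41817 = \left(- \frac{1}{407}\right) 82837 + 41817 = - \frac{82837}{407} + 41817 = \frac{16936682}{407}$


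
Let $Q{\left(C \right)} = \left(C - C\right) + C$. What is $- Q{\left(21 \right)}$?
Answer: $-21$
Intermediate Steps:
$Q{\left(C \right)} = C$ ($Q{\left(C \right)} = 0 + C = C$)
$- Q{\left(21 \right)} = \left(-1\right) 21 = -21$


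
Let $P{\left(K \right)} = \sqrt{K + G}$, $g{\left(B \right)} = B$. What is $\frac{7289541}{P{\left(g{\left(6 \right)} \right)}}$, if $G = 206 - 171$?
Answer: $\frac{7289541 \sqrt{41}}{41} \approx 1.1384 \cdot 10^{6}$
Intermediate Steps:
$G = 35$
$P{\left(K \right)} = \sqrt{35 + K}$ ($P{\left(K \right)} = \sqrt{K + 35} = \sqrt{35 + K}$)
$\frac{7289541}{P{\left(g{\left(6 \right)} \right)}} = \frac{7289541}{\sqrt{35 + 6}} = \frac{7289541}{\sqrt{41}} = 7289541 \frac{\sqrt{41}}{41} = \frac{7289541 \sqrt{41}}{41}$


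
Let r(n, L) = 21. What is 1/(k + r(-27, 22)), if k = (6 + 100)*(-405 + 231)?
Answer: -1/18423 ≈ -5.4280e-5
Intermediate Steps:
k = -18444 (k = 106*(-174) = -18444)
1/(k + r(-27, 22)) = 1/(-18444 + 21) = 1/(-18423) = -1/18423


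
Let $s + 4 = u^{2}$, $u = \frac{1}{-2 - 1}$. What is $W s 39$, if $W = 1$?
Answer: $- \frac{455}{3} \approx -151.67$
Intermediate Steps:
$u = - \frac{1}{3}$ ($u = \frac{1}{-3} = - \frac{1}{3} \approx -0.33333$)
$s = - \frac{35}{9}$ ($s = -4 + \left(- \frac{1}{3}\right)^{2} = -4 + \frac{1}{9} = - \frac{35}{9} \approx -3.8889$)
$W s 39 = 1 \left(- \frac{35}{9}\right) 39 = \left(- \frac{35}{9}\right) 39 = - \frac{455}{3}$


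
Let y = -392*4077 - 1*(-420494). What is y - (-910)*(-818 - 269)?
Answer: -2166860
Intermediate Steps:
y = -1177690 (y = -1598184 + 420494 = -1177690)
y - (-910)*(-818 - 269) = -1177690 - (-910)*(-818 - 269) = -1177690 - (-910)*(-1087) = -1177690 - 1*989170 = -1177690 - 989170 = -2166860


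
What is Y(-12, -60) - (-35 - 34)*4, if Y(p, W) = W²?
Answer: 3876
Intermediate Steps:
Y(-12, -60) - (-35 - 34)*4 = (-60)² - (-35 - 34)*4 = 3600 - (-69)*4 = 3600 - 1*(-276) = 3600 + 276 = 3876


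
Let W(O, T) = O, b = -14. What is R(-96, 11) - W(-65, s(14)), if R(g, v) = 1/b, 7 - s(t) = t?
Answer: 909/14 ≈ 64.929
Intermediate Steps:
s(t) = 7 - t
R(g, v) = -1/14 (R(g, v) = 1/(-14) = -1/14)
R(-96, 11) - W(-65, s(14)) = -1/14 - 1*(-65) = -1/14 + 65 = 909/14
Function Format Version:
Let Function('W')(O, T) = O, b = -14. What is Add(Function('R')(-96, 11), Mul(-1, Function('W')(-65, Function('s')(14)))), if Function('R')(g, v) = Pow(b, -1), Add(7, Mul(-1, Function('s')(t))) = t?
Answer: Rational(909, 14) ≈ 64.929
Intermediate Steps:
Function('s')(t) = Add(7, Mul(-1, t))
Function('R')(g, v) = Rational(-1, 14) (Function('R')(g, v) = Pow(-14, -1) = Rational(-1, 14))
Add(Function('R')(-96, 11), Mul(-1, Function('W')(-65, Function('s')(14)))) = Add(Rational(-1, 14), Mul(-1, -65)) = Add(Rational(-1, 14), 65) = Rational(909, 14)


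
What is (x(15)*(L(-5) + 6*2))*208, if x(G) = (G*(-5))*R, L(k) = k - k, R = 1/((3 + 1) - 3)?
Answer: -187200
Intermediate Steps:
R = 1 (R = 1/(4 - 3) = 1/1 = 1)
L(k) = 0
x(G) = -5*G (x(G) = (G*(-5))*1 = -5*G*1 = -5*G)
(x(15)*(L(-5) + 6*2))*208 = ((-5*15)*(0 + 6*2))*208 = -75*(0 + 12)*208 = -75*12*208 = -900*208 = -187200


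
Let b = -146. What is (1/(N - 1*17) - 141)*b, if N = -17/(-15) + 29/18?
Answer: 26424978/1283 ≈ 20596.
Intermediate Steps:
N = 247/90 (N = -17*(-1/15) + 29*(1/18) = 17/15 + 29/18 = 247/90 ≈ 2.7444)
(1/(N - 1*17) - 141)*b = (1/(247/90 - 1*17) - 141)*(-146) = (1/(247/90 - 17) - 141)*(-146) = (1/(-1283/90) - 141)*(-146) = (-90/1283 - 141)*(-146) = -180993/1283*(-146) = 26424978/1283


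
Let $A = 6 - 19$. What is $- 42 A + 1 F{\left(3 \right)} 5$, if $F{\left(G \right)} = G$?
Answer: $561$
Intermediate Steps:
$A = -13$ ($A = 6 - 19 = -13$)
$- 42 A + 1 F{\left(3 \right)} 5 = \left(-42\right) \left(-13\right) + 1 \cdot 3 \cdot 5 = 546 + 3 \cdot 5 = 546 + 15 = 561$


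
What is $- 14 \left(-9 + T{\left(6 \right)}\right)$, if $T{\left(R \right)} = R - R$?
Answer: $126$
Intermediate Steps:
$T{\left(R \right)} = 0$
$- 14 \left(-9 + T{\left(6 \right)}\right) = - 14 \left(-9 + 0\right) = \left(-14\right) \left(-9\right) = 126$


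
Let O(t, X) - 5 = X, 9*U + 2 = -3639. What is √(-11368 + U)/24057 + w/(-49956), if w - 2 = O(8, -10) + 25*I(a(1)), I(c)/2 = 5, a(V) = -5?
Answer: -247/49956 + I*√105953/72171 ≈ -0.0049444 + 0.0045102*I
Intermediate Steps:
U = -3641/9 (U = -2/9 + (⅑)*(-3639) = -2/9 - 1213/3 = -3641/9 ≈ -404.56)
I(c) = 10 (I(c) = 2*5 = 10)
O(t, X) = 5 + X
w = 247 (w = 2 + ((5 - 10) + 25*10) = 2 + (-5 + 250) = 2 + 245 = 247)
√(-11368 + U)/24057 + w/(-49956) = √(-11368 - 3641/9)/24057 + 247/(-49956) = √(-105953/9)*(1/24057) + 247*(-1/49956) = (I*√105953/3)*(1/24057) - 247/49956 = I*√105953/72171 - 247/49956 = -247/49956 + I*√105953/72171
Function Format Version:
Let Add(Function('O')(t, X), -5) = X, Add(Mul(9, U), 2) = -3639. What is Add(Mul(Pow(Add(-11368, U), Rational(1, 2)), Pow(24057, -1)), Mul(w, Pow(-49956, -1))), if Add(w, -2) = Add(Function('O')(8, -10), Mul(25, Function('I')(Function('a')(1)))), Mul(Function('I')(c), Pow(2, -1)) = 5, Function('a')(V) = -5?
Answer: Add(Rational(-247, 49956), Mul(Rational(1, 72171), I, Pow(105953, Rational(1, 2)))) ≈ Add(-0.0049444, Mul(0.0045102, I))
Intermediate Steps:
U = Rational(-3641, 9) (U = Add(Rational(-2, 9), Mul(Rational(1, 9), -3639)) = Add(Rational(-2, 9), Rational(-1213, 3)) = Rational(-3641, 9) ≈ -404.56)
Function('I')(c) = 10 (Function('I')(c) = Mul(2, 5) = 10)
Function('O')(t, X) = Add(5, X)
w = 247 (w = Add(2, Add(Add(5, -10), Mul(25, 10))) = Add(2, Add(-5, 250)) = Add(2, 245) = 247)
Add(Mul(Pow(Add(-11368, U), Rational(1, 2)), Pow(24057, -1)), Mul(w, Pow(-49956, -1))) = Add(Mul(Pow(Add(-11368, Rational(-3641, 9)), Rational(1, 2)), Pow(24057, -1)), Mul(247, Pow(-49956, -1))) = Add(Mul(Pow(Rational(-105953, 9), Rational(1, 2)), Rational(1, 24057)), Mul(247, Rational(-1, 49956))) = Add(Mul(Mul(Rational(1, 3), I, Pow(105953, Rational(1, 2))), Rational(1, 24057)), Rational(-247, 49956)) = Add(Mul(Rational(1, 72171), I, Pow(105953, Rational(1, 2))), Rational(-247, 49956)) = Add(Rational(-247, 49956), Mul(Rational(1, 72171), I, Pow(105953, Rational(1, 2))))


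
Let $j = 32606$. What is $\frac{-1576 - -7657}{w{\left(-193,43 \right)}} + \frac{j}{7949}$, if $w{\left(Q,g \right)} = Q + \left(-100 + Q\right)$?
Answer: $- \frac{10830451}{1287738} \approx -8.4104$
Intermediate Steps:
$w{\left(Q,g \right)} = -100 + 2 Q$
$\frac{-1576 - -7657}{w{\left(-193,43 \right)}} + \frac{j}{7949} = \frac{-1576 - -7657}{-100 + 2 \left(-193\right)} + \frac{32606}{7949} = \frac{-1576 + 7657}{-100 - 386} + 32606 \cdot \frac{1}{7949} = \frac{6081}{-486} + \frac{32606}{7949} = 6081 \left(- \frac{1}{486}\right) + \frac{32606}{7949} = - \frac{2027}{162} + \frac{32606}{7949} = - \frac{10830451}{1287738}$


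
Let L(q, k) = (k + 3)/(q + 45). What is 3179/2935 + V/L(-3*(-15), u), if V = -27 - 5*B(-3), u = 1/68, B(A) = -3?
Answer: -42978941/120335 ≈ -357.16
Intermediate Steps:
u = 1/68 ≈ 0.014706
L(q, k) = (3 + k)/(45 + q)
V = -12 (V = -27 - 5*(-3) = -27 + 15 = -12)
3179/2935 + V/L(-3*(-15), u) = 3179/2935 - 12*(45 - 3*(-15))/(3 + 1/68) = 3179*(1/2935) - 12/((205/68)/(45 + 45)) = 3179/2935 - 12/((205/68)/90) = 3179/2935 - 12/((1/90)*(205/68)) = 3179/2935 - 12/41/1224 = 3179/2935 - 12*1224/41 = 3179/2935 - 14688/41 = -42978941/120335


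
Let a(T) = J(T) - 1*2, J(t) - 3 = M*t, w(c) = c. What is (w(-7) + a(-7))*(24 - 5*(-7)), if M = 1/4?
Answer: -1829/4 ≈ -457.25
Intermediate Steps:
M = 1/4 (M = 1*(1/4) = 1/4 ≈ 0.25000)
J(t) = 3 + t/4
a(T) = 1 + T/4 (a(T) = (3 + T/4) - 1*2 = (3 + T/4) - 2 = 1 + T/4)
(w(-7) + a(-7))*(24 - 5*(-7)) = (-7 + (1 + (1/4)*(-7)))*(24 - 5*(-7)) = (-7 + (1 - 7/4))*(24 - 1*(-35)) = (-7 - 3/4)*(24 + 35) = -31/4*59 = -1829/4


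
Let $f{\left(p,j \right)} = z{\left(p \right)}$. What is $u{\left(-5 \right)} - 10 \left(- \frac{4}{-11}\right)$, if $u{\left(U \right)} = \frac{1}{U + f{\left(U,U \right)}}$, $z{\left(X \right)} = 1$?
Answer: $- \frac{171}{44} \approx -3.8864$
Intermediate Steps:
$f{\left(p,j \right)} = 1$
$u{\left(U \right)} = \frac{1}{1 + U}$ ($u{\left(U \right)} = \frac{1}{U + 1} = \frac{1}{1 + U}$)
$u{\left(-5 \right)} - 10 \left(- \frac{4}{-11}\right) = \frac{1}{1 - 5} - 10 \left(- \frac{4}{-11}\right) = \frac{1}{-4} - 10 \left(\left(-4\right) \left(- \frac{1}{11}\right)\right) = - \frac{1}{4} - \frac{40}{11} = - \frac{171}{44}$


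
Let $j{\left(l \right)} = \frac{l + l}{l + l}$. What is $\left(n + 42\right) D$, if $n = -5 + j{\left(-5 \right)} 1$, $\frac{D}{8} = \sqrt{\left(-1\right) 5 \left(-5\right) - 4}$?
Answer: $304 \sqrt{21} \approx 1393.1$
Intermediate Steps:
$j{\left(l \right)} = 1$ ($j{\left(l \right)} = \frac{2 l}{2 l} = 2 l \frac{1}{2 l} = 1$)
$D = 8 \sqrt{21}$ ($D = 8 \sqrt{\left(-1\right) 5 \left(-5\right) - 4} = 8 \sqrt{\left(-5\right) \left(-5\right) - 4} = 8 \sqrt{25 - 4} = 8 \sqrt{21} \approx 36.661$)
$n = -4$ ($n = -5 + 1 \cdot 1 = -5 + 1 = -4$)
$\left(n + 42\right) D = \left(-4 + 42\right) 8 \sqrt{21} = 38 \cdot 8 \sqrt{21} = 304 \sqrt{21}$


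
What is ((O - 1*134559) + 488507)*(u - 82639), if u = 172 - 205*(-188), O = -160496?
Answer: -8497766004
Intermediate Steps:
u = 38712 (u = 172 + 38540 = 38712)
((O - 1*134559) + 488507)*(u - 82639) = ((-160496 - 1*134559) + 488507)*(38712 - 82639) = ((-160496 - 134559) + 488507)*(-43927) = (-295055 + 488507)*(-43927) = 193452*(-43927) = -8497766004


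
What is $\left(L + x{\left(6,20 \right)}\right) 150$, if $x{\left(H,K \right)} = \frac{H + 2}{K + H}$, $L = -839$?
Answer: $- \frac{1635450}{13} \approx -1.258 \cdot 10^{5}$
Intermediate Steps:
$x{\left(H,K \right)} = \frac{2 + H}{H + K}$
$\left(L + x{\left(6,20 \right)}\right) 150 = \left(-839 + \frac{2 + 6}{6 + 20}\right) 150 = \left(-839 + \frac{1}{26} \cdot 8\right) 150 = \left(-839 + \frac{4}{13}\right) 150 = \left(- \frac{10903}{13}\right) 150 = - \frac{1635450}{13}$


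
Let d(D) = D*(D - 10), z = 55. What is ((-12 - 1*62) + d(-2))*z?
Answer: -2750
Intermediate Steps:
d(D) = D*(-10 + D)
((-12 - 1*62) + d(-2))*z = ((-12 - 1*62) - 2*(-10 - 2))*55 = ((-12 - 62) - 2*(-12))*55 = (-74 + 24)*55 = -50*55 = -2750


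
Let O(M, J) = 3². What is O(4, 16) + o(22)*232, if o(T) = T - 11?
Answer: 2561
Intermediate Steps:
O(M, J) = 9
o(T) = -11 + T
O(4, 16) + o(22)*232 = 9 + (-11 + 22)*232 = 9 + 11*232 = 9 + 2552 = 2561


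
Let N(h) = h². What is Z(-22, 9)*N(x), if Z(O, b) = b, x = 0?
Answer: 0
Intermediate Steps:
Z(-22, 9)*N(x) = 9*0² = 9*0 = 0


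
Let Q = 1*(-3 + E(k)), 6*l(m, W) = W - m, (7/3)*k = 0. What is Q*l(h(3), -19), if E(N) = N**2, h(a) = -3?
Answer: 8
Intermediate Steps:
k = 0 (k = (3/7)*0 = 0)
l(m, W) = -m/6 + W/6 (l(m, W) = (W - m)/6 = -m/6 + W/6)
Q = -3 (Q = 1*(-3 + 0**2) = 1*(-3 + 0) = 1*(-3) = -3)
Q*l(h(3), -19) = -3*(-1/6*(-3) + (1/6)*(-19)) = -3*(1/2 - 19/6) = -3*(-8/3) = 8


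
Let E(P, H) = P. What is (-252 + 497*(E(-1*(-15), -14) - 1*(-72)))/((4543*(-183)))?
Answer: -2047/39589 ≈ -0.051706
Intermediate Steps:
(-252 + 497*(E(-1*(-15), -14) - 1*(-72)))/((4543*(-183))) = (-252 + 497*(-1*(-15) - 1*(-72)))/((4543*(-183))) = (-252 + 497*(15 + 72))/(-831369) = (-252 + 497*87)*(-1/831369) = (-252 + 43239)*(-1/831369) = 42987*(-1/831369) = -2047/39589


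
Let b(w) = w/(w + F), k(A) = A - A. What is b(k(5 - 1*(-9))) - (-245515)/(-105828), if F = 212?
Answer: -245515/105828 ≈ -2.3199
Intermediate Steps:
k(A) = 0
b(w) = w/(212 + w) (b(w) = w/(w + 212) = w/(212 + w))
b(k(5 - 1*(-9))) - (-245515)/(-105828) = 0/(212 + 0) - (-245515)/(-105828) = 0/212 - (-245515)*(-1)/105828 = 0*(1/212) - 1*245515/105828 = 0 - 245515/105828 = -245515/105828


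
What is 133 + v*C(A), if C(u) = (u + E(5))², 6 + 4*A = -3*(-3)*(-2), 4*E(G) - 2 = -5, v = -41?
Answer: -27761/16 ≈ -1735.1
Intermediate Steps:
E(G) = -¾ (E(G) = ½ + (¼)*(-5) = ½ - 5/4 = -¾)
A = -6 (A = -3/2 + (-3*(-3)*(-2))/4 = -3/2 + (9*(-2))/4 = -3/2 + (¼)*(-18) = -3/2 - 9/2 = -6)
C(u) = (-¾ + u)² (C(u) = (u - ¾)² = (-¾ + u)²)
133 + v*C(A) = 133 - 41*(-3 + 4*(-6))²/16 = 133 - 41*(-3 - 24)²/16 = 133 - 41*(-27)²/16 = 133 - 41*729/16 = 133 - 29889/16 = -27761/16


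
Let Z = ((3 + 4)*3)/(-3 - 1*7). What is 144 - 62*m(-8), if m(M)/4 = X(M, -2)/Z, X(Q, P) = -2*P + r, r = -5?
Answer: 544/21 ≈ 25.905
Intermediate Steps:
X(Q, P) = -5 - 2*P (X(Q, P) = -2*P - 5 = -5 - 2*P)
Z = -21/10 (Z = (7*3)/(-3 - 7) = 21/(-10) = 21*(-⅒) = -21/10 ≈ -2.1000)
m(M) = 40/21 (m(M) = 4*((-5 - 2*(-2))/(-21/10)) = 4*((-5 + 4)*(-10/21)) = 4*(-1*(-10/21)) = 4*(10/21) = 40/21)
144 - 62*m(-8) = 144 - 62*40/21 = 144 - 2480/21 = 544/21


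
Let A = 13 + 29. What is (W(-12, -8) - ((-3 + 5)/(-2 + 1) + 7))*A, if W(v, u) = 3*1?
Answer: -84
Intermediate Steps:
W(v, u) = 3
A = 42
(W(-12, -8) - ((-3 + 5)/(-2 + 1) + 7))*A = (3 - ((-3 + 5)/(-2 + 1) + 7))*42 = (3 - (2/(-1) + 7))*42 = (3 - (2*(-1) + 7))*42 = (3 - (-2 + 7))*42 = (3 - 1*5)*42 = (3 - 5)*42 = -2*42 = -84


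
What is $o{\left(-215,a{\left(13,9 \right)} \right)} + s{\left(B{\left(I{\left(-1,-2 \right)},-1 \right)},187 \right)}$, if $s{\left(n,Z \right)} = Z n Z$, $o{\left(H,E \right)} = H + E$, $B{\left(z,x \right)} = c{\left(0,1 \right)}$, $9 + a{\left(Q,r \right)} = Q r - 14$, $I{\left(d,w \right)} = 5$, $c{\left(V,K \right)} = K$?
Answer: $34848$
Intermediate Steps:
$a{\left(Q,r \right)} = -23 + Q r$ ($a{\left(Q,r \right)} = -9 + \left(Q r - 14\right) = -9 + \left(-14 + Q r\right) = -23 + Q r$)
$B{\left(z,x \right)} = 1$
$o{\left(H,E \right)} = E + H$
$s{\left(n,Z \right)} = n Z^{2}$
$o{\left(-215,a{\left(13,9 \right)} \right)} + s{\left(B{\left(I{\left(-1,-2 \right)},-1 \right)},187 \right)} = \left(\left(-23 + 13 \cdot 9\right) - 215\right) + 1 \cdot 187^{2} = \left(\left(-23 + 117\right) - 215\right) + 1 \cdot 34969 = \left(94 - 215\right) + 34969 = -121 + 34969 = 34848$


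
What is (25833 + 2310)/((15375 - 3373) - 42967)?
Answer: -28143/30965 ≈ -0.90886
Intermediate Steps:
(25833 + 2310)/((15375 - 3373) - 42967) = 28143/(12002 - 42967) = 28143/(-30965) = 28143*(-1/30965) = -28143/30965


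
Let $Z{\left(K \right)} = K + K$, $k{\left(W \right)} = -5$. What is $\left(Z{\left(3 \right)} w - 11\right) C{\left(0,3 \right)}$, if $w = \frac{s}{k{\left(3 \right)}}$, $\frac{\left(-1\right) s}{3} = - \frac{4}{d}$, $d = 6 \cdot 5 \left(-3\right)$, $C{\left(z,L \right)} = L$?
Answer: $- \frac{813}{25} \approx -32.52$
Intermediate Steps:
$d = -90$ ($d = 30 \left(-3\right) = -90$)
$s = - \frac{2}{15}$ ($s = - 3 \left(- \frac{4}{-90}\right) = - 3 \left(\left(-4\right) \left(- \frac{1}{90}\right)\right) = \left(-3\right) \frac{2}{45} = - \frac{2}{15} \approx -0.13333$)
$Z{\left(K \right)} = 2 K$
$w = \frac{2}{75}$ ($w = - \frac{2}{15 \left(-5\right)} = \left(- \frac{2}{15}\right) \left(- \frac{1}{5}\right) = \frac{2}{75} \approx 0.026667$)
$\left(Z{\left(3 \right)} w - 11\right) C{\left(0,3 \right)} = \left(2 \cdot 3 \cdot \frac{2}{75} - 11\right) 3 = \left(6 \cdot \frac{2}{75} - 11\right) 3 = \left(\frac{4}{25} - 11\right) 3 = \left(- \frac{271}{25}\right) 3 = - \frac{813}{25}$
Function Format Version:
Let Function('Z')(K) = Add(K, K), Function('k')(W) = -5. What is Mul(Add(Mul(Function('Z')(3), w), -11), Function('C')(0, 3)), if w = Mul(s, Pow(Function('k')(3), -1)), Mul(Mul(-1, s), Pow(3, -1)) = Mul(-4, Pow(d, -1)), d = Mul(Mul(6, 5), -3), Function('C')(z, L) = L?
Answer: Rational(-813, 25) ≈ -32.520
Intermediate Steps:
d = -90 (d = Mul(30, -3) = -90)
s = Rational(-2, 15) (s = Mul(-3, Mul(-4, Pow(-90, -1))) = Mul(-3, Mul(-4, Rational(-1, 90))) = Mul(-3, Rational(2, 45)) = Rational(-2, 15) ≈ -0.13333)
Function('Z')(K) = Mul(2, K)
w = Rational(2, 75) (w = Mul(Rational(-2, 15), Pow(-5, -1)) = Mul(Rational(-2, 15), Rational(-1, 5)) = Rational(2, 75) ≈ 0.026667)
Mul(Add(Mul(Function('Z')(3), w), -11), Function('C')(0, 3)) = Mul(Add(Mul(Mul(2, 3), Rational(2, 75)), -11), 3) = Mul(Add(Mul(6, Rational(2, 75)), -11), 3) = Mul(Add(Rational(4, 25), -11), 3) = Mul(Rational(-271, 25), 3) = Rational(-813, 25)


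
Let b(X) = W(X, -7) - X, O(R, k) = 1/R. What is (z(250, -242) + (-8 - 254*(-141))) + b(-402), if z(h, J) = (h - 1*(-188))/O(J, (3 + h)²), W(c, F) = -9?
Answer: -69797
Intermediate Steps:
z(h, J) = J*(188 + h) (z(h, J) = (h - 1*(-188))/(1/J) = (h + 188)*J = (188 + h)*J = J*(188 + h))
b(X) = -9 - X
(z(250, -242) + (-8 - 254*(-141))) + b(-402) = (-242*(188 + 250) + (-8 - 254*(-141))) + (-9 - 1*(-402)) = (-242*438 + (-8 + 35814)) + (-9 + 402) = (-105996 + 35806) + 393 = -70190 + 393 = -69797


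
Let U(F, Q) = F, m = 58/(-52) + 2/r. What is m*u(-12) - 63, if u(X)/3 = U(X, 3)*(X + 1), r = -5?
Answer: -43101/65 ≈ -663.09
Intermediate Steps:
m = -197/130 (m = 58/(-52) + 2/(-5) = 58*(-1/52) + 2*(-⅕) = -29/26 - ⅖ = -197/130 ≈ -1.5154)
u(X) = 3*X*(1 + X) (u(X) = 3*(X*(X + 1)) = 3*(X*(1 + X)) = 3*X*(1 + X))
m*u(-12) - 63 = -591*(-12)*(1 - 12)/130 - 63 = -591*(-12)*(-11)/130 - 63 = -197/130*396 - 63 = -39006/65 - 63 = -43101/65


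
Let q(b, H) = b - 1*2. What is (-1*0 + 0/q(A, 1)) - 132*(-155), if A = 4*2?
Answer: 20460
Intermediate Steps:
A = 8
q(b, H) = -2 + b (q(b, H) = b - 2 = -2 + b)
(-1*0 + 0/q(A, 1)) - 132*(-155) = (-1*0 + 0/(-2 + 8)) - 132*(-155) = (0 + 0/6) + 20460 = (0 + 0*(1/6)) + 20460 = (0 + 0) + 20460 = 0 + 20460 = 20460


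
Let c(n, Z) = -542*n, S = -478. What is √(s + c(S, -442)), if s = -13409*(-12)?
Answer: 4*√26249 ≈ 648.06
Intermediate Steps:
s = 160908
√(s + c(S, -442)) = √(160908 - 542*(-478)) = √(160908 + 259076) = √419984 = 4*√26249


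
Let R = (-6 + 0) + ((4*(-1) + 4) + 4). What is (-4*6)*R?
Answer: 48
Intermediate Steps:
R = -2 (R = -6 + ((-4 + 4) + 4) = -6 + (0 + 4) = -6 + 4 = -2)
(-4*6)*R = -4*6*(-2) = -24*(-2) = 48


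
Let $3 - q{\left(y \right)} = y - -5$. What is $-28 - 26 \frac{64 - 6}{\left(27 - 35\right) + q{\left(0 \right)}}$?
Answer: $\frac{614}{5} \approx 122.8$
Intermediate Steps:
$q{\left(y \right)} = -2 - y$ ($q{\left(y \right)} = 3 - \left(y - -5\right) = 3 - \left(y + 5\right) = 3 - \left(5 + y\right) = -2 - y$)
$-28 - 26 \frac{64 - 6}{\left(27 - 35\right) + q{\left(0 \right)}} = -28 - 26 \frac{64 - 6}{\left(27 - 35\right) - 2} = -28 - 26 \frac{58}{\left(27 - 35\right) + \left(-2 + 0\right)} = -28 - 26 \frac{58}{-8 - 2} = -28 - 26 \frac{58}{-10} = -28 - 26 \cdot 58 \left(- \frac{1}{10}\right) = -28 - - \frac{754}{5} = -28 + \frac{754}{5} = \frac{614}{5}$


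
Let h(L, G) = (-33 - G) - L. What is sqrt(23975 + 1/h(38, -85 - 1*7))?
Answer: 2*sqrt(2643249)/21 ≈ 154.84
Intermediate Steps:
h(L, G) = -33 - G - L
sqrt(23975 + 1/h(38, -85 - 1*7)) = sqrt(23975 + 1/(-33 - (-85 - 1*7) - 1*38)) = sqrt(23975 + 1/(-33 - (-85 - 7) - 38)) = sqrt(23975 + 1/(-33 - 1*(-92) - 38)) = sqrt(23975 + 1/(-33 + 92 - 38)) = sqrt(23975 + 1/21) = sqrt(503476/21) = 2*sqrt(2643249)/21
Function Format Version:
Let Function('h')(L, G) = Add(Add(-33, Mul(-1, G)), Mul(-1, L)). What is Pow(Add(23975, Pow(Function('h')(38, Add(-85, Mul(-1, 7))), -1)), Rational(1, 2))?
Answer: Mul(Rational(2, 21), Pow(2643249, Rational(1, 2))) ≈ 154.84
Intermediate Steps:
Function('h')(L, G) = Add(-33, Mul(-1, G), Mul(-1, L))
Pow(Add(23975, Pow(Function('h')(38, Add(-85, Mul(-1, 7))), -1)), Rational(1, 2)) = Pow(Add(23975, Pow(Add(-33, Mul(-1, Add(-85, Mul(-1, 7))), Mul(-1, 38)), -1)), Rational(1, 2)) = Pow(Add(23975, Pow(Add(-33, Mul(-1, Add(-85, -7)), -38), -1)), Rational(1, 2)) = Pow(Add(23975, Pow(Add(-33, Mul(-1, -92), -38), -1)), Rational(1, 2)) = Pow(Add(23975, Pow(Add(-33, 92, -38), -1)), Rational(1, 2)) = Pow(Add(23975, Pow(21, -1)), Rational(1, 2)) = Pow(Add(23975, Rational(1, 21)), Rational(1, 2)) = Pow(Rational(503476, 21), Rational(1, 2)) = Mul(Rational(2, 21), Pow(2643249, Rational(1, 2)))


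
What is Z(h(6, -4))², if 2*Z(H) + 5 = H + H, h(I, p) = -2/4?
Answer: 9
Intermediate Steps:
h(I, p) = -½ (h(I, p) = -2*¼ = -½)
Z(H) = -5/2 + H (Z(H) = -5/2 + (H + H)/2 = -5/2 + (2*H)/2 = -5/2 + H)
Z(h(6, -4))² = (-5/2 - ½)² = (-3)² = 9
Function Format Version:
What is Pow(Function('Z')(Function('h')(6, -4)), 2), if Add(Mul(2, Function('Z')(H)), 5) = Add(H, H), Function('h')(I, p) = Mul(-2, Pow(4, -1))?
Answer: 9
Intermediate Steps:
Function('h')(I, p) = Rational(-1, 2) (Function('h')(I, p) = Mul(-2, Rational(1, 4)) = Rational(-1, 2))
Function('Z')(H) = Add(Rational(-5, 2), H) (Function('Z')(H) = Add(Rational(-5, 2), Mul(Rational(1, 2), Add(H, H))) = Add(Rational(-5, 2), Mul(Rational(1, 2), Mul(2, H))) = Add(Rational(-5, 2), H))
Pow(Function('Z')(Function('h')(6, -4)), 2) = Pow(Add(Rational(-5, 2), Rational(-1, 2)), 2) = Pow(-3, 2) = 9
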